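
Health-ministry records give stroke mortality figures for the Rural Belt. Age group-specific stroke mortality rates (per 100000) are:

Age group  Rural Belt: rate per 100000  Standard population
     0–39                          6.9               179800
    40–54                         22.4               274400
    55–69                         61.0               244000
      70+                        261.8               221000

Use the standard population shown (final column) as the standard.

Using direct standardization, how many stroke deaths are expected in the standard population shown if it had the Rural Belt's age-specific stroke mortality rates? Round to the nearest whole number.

Expected stroke deaths = Σ (standard pop × age-specific rate ÷ 100000)
= 179800×6.9/100000 + 274400×22.4/100000 + 244000×61.0/100000 + 221000×261.8/100000
= 12.41 + 61.47 + 148.84 + 578.58 = 801.29.

801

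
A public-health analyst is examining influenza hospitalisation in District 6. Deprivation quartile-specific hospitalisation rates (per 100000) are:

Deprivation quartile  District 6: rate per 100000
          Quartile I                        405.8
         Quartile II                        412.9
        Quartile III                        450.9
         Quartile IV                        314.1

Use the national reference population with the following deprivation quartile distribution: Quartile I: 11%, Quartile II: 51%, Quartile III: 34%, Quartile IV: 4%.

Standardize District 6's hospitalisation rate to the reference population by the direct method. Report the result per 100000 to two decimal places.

Standard weights: 0.11, 0.51, 0.34, 0.04.
Standardized rate: 0.1100×405.8 + 0.5100×412.9 + 0.3400×450.9 + 0.0400×314.1 = 421.0870 per 100000.

421.09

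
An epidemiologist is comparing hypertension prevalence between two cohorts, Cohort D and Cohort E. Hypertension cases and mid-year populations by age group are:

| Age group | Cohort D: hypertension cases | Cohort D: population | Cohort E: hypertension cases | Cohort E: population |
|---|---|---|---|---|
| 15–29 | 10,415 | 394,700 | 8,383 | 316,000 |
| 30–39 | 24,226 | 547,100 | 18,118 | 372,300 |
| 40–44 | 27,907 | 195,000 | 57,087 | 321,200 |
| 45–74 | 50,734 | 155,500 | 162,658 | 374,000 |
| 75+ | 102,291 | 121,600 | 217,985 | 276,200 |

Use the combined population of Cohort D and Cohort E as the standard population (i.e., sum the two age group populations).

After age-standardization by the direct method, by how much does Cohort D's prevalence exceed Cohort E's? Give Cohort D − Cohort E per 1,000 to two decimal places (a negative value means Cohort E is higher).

Age-specific rates per 1,000 for Cohort D: 26.387, 44.281, 143.113, 326.264, 841.209.
For Cohort E: 26.528, 48.665, 177.730, 434.914, 789.229.
Combined standard total = 3,073,600; weights = 0.2312, 0.2991, 0.1679, 0.1723, 0.1294.
Cohort D: 0.2312×26.387 + 0.2991×44.281 + 0.1679×143.113 + 0.1723×326.264 + 0.1294×841.209 = 208.4622 per 1,000.
Cohort E: 0.2312×26.528 + 0.2991×48.665 + 0.1679×177.730 + 0.1723×434.914 + 0.1294×789.229 = 227.6104 per 1,000.
Difference = 208.4622 − 227.6104 = -19.1482.

-19.15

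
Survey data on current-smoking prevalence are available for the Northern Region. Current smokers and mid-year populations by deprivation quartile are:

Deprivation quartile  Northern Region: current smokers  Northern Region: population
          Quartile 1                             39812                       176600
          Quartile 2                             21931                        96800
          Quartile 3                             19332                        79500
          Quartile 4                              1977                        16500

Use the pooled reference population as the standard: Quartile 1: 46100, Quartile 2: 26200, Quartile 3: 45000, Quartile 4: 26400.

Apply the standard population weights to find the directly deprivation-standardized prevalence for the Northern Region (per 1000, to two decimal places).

211.79

Deprivation-specific rates per 1000 for the Northern Region: 225.436, 226.560, 243.170, 119.818.
Standard total = 143700; weights = 0.3208, 0.1823, 0.3132, 0.1837.
Standardized rate: 0.3208×225.436 + 0.1823×226.560 + 0.3132×243.170 + 0.1837×119.818 = 211.7906 per 1000.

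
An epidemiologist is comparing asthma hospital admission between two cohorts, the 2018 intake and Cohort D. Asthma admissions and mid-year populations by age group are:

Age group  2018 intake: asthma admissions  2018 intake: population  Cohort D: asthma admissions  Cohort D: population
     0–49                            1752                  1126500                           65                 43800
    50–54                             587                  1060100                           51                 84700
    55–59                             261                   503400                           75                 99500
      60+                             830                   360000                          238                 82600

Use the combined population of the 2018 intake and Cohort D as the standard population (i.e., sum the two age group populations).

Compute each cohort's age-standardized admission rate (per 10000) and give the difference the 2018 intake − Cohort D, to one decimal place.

-1.1

Age-specific rates per 10000 for the 2018 intake: 15.55, 5.54, 5.18, 23.06.
For Cohort D: 14.84, 6.02, 7.54, 28.81.
Combined standard total = 3360600; weights = 0.3482, 0.3407, 0.1794, 0.1317.
The 2018 intake: 0.3482×15.55 + 0.3407×5.54 + 0.1794×5.18 + 0.1317×23.06 = 11.2690 per 10000.
Cohort D: 0.3482×14.84 + 0.3407×6.02 + 0.1794×7.54 + 0.1317×28.81 = 12.3662 per 10000.
Difference = 11.2690 − 12.3662 = -1.0973.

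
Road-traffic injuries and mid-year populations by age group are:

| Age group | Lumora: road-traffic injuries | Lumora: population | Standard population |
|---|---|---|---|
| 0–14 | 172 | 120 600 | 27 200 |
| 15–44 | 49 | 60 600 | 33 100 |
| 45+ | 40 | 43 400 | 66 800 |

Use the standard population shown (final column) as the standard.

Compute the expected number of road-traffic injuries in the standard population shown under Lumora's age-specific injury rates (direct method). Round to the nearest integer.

127

Age-specific rates per 100 000 for Lumora: 142.62, 80.86, 92.17.
Expected road-traffic injuries = Σ (standard pop × age-specific rate ÷ 100 000)
= 27 200×142.62/100 000 + 33 100×80.86/100 000 + 66 800×92.17/100 000
= 38.79 + 26.76 + 61.57 = 127.12.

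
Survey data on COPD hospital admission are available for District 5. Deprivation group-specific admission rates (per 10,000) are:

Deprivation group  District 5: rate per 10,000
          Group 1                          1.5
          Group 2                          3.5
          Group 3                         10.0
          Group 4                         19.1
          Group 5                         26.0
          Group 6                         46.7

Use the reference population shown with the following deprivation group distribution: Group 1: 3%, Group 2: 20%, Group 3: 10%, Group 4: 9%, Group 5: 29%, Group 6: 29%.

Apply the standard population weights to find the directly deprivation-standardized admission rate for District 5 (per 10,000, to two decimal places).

24.55

Standard weights: 0.03, 0.20, 0.10, 0.09, 0.29, 0.29.
Standardized rate: 0.0300×1.5 + 0.2000×3.5 + 0.1000×10.0 + 0.0900×19.1 + 0.2900×26.0 + 0.2900×46.7 = 24.5470 per 10,000.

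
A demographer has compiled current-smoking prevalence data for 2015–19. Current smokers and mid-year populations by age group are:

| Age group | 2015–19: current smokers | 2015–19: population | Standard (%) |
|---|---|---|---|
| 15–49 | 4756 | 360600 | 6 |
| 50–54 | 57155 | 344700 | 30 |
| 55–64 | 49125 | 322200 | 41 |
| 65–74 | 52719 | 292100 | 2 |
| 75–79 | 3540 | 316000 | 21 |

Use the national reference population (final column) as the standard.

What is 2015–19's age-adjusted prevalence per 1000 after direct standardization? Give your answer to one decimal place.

119.0

Age-specific rates per 1000 for 2015–19: 13.189, 165.811, 152.467, 180.483, 11.203.
Standard weights: 0.06, 0.30, 0.41, 0.02, 0.21.
Standardized rate: 0.0600×13.189 + 0.3000×165.811 + 0.4100×152.467 + 0.0200×180.483 + 0.2100×11.203 = 119.0084 per 1000.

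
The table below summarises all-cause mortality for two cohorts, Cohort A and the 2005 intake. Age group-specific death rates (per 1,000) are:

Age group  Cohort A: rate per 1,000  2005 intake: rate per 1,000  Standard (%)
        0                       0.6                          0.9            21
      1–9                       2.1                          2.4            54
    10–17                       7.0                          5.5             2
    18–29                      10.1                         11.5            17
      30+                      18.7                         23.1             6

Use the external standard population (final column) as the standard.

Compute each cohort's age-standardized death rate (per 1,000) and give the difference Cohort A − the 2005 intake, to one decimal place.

-0.7

Standard weights: 0.21, 0.54, 0.02, 0.17, 0.06.
Cohort A: 0.2100×0.6 + 0.5400×2.1 + 0.0200×7.0 + 0.1700×10.1 + 0.0600×18.7 = 4.2390 per 1,000.
The 2005 intake: 0.2100×0.9 + 0.5400×2.4 + 0.0200×5.5 + 0.1700×11.5 + 0.0600×23.1 = 4.9360 per 1,000.
Difference = 4.2390 − 4.9360 = -0.6970.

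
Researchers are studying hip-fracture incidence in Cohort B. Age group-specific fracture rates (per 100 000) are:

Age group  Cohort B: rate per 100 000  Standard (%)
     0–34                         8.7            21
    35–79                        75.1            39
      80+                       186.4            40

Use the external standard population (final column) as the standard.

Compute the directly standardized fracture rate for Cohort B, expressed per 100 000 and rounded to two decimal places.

105.68

Standard weights: 0.21, 0.39, 0.40.
Standardized rate: 0.2100×8.7 + 0.3900×75.1 + 0.4000×186.4 = 105.6760 per 100 000.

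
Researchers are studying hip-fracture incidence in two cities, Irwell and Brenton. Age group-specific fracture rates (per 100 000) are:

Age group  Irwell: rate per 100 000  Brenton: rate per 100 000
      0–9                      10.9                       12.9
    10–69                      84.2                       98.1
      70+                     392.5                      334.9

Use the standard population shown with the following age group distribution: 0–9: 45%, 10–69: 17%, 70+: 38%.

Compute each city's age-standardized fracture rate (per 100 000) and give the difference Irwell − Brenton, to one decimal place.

Standard weights: 0.45, 0.17, 0.38.
Irwell: 0.4500×10.9 + 0.1700×84.2 + 0.3800×392.5 = 168.3690 per 100 000.
Brenton: 0.4500×12.9 + 0.1700×98.1 + 0.3800×334.9 = 149.7440 per 100 000.
Difference = 168.3690 − 149.7440 = 18.6250.

18.6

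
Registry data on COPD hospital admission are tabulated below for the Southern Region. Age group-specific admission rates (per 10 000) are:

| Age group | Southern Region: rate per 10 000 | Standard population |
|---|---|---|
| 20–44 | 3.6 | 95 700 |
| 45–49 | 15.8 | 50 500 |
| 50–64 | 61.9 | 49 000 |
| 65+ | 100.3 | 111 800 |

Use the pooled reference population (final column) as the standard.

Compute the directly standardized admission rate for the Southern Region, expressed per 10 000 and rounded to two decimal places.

Standard total = 307 000; weights = 0.3117, 0.1645, 0.1596, 0.3642.
Standardized rate: 0.3117×3.6 + 0.1645×15.8 + 0.1596×61.9 + 0.3642×100.3 = 50.1272 per 10 000.

50.13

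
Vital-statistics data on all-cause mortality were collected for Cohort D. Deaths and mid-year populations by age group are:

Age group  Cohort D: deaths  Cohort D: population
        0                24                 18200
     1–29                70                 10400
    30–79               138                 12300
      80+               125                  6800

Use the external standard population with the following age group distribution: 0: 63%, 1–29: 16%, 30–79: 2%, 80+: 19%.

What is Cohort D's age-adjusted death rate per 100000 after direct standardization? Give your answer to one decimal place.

Age-specific rates per 100000 for Cohort D: 131.87, 673.08, 1121.95, 1838.24.
Standard weights: 0.63, 0.16, 0.02, 0.19.
Standardized rate: 0.6300×131.87 + 0.1600×673.08 + 0.0200×1121.95 + 0.1900×1838.24 = 562.4730 per 100000.

562.5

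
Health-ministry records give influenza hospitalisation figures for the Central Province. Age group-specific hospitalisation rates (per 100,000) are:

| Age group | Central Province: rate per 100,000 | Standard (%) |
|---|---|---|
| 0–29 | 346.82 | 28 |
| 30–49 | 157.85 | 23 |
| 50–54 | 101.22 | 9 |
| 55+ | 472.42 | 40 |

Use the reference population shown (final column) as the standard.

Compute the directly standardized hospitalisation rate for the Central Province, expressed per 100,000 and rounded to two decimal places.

Standard weights: 0.28, 0.23, 0.09, 0.40.
Standardized rate: 0.2800×346.82 + 0.2300×157.85 + 0.0900×101.22 + 0.4000×472.42 = 331.4929 per 100,000.

331.49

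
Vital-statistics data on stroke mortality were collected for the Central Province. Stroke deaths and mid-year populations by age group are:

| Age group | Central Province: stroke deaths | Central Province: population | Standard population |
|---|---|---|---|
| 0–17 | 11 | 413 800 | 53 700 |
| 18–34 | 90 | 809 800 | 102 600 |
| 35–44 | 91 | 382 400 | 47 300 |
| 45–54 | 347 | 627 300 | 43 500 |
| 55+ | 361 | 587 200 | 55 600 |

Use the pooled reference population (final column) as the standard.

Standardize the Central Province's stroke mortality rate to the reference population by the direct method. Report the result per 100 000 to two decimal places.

Age-specific rates per 100 000 for the Central Province: 2.66, 11.11, 23.80, 55.32, 61.48.
Standard total = 302 700; weights = 0.1774, 0.3389, 0.1563, 0.1437, 0.1837.
Standardized rate: 0.1774×2.66 + 0.3389×11.11 + 0.1563×23.80 + 0.1437×55.32 + 0.1837×61.48 = 27.1988 per 100 000.

27.20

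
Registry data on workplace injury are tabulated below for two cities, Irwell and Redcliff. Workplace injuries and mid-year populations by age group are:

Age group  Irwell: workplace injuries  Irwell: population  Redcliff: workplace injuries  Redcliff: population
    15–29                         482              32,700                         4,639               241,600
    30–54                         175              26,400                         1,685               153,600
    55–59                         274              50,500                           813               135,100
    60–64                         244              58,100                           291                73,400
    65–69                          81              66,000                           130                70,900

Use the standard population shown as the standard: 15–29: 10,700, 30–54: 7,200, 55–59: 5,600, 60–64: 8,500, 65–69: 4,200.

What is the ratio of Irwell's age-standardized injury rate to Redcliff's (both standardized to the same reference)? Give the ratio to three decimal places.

0.770

Age-specific rates per 10,000 for Irwell: 147.40, 66.29, 54.26, 42.00, 12.27.
For Redcliff: 192.01, 109.70, 60.18, 39.65, 18.34.
Standard total = 36,200; weights = 0.2956, 0.1989, 0.1547, 0.2348, 0.1160.
Irwell: 0.2956×147.40 + 0.1989×66.29 + 0.1547×54.26 + 0.2348×42.00 + 0.1160×12.27 = 76.4314 per 10,000.
Redcliff: 0.2956×192.01 + 0.1989×109.70 + 0.1547×60.18 + 0.2348×39.65 + 0.1160×18.34 = 99.3194 per 10,000.
Ratio = 76.4314 ÷ 99.3194 = 0.76955.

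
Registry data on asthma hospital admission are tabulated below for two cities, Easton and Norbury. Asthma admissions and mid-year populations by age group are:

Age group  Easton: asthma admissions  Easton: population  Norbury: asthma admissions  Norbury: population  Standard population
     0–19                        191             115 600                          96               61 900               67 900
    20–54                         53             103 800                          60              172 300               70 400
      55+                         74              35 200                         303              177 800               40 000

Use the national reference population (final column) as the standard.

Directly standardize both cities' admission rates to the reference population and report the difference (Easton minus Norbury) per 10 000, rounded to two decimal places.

1.92

Age-specific rates per 10 000 for Easton: 16.52, 5.11, 21.02.
For Norbury: 15.51, 3.48, 17.04.
Standard total = 178 300; weights = 0.3808, 0.3948, 0.2243.
Easton: 0.3808×16.52 + 0.3948×5.11 + 0.2243×21.02 = 13.0244 per 10 000.
Norbury: 0.3808×15.51 + 0.3948×3.48 + 0.2243×17.04 = 11.1042 per 10 000.
Difference = 13.0244 − 11.1042 = 1.9202.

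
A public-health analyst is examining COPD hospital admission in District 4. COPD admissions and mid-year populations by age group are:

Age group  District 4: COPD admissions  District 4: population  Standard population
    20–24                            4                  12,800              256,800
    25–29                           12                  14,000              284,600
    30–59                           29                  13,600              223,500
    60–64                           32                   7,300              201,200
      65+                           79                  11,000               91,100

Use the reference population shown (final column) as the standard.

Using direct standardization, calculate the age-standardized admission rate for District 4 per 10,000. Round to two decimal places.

22.11

Age-specific rates per 10,000 for District 4: 3.12, 8.57, 21.32, 43.84, 71.82.
Standard total = 1,057,200; weights = 0.2429, 0.2692, 0.2114, 0.1903, 0.0862.
Standardized rate: 0.2429×3.12 + 0.2692×8.57 + 0.2114×21.32 + 0.1903×43.84 + 0.0862×71.82 = 22.1057 per 10,000.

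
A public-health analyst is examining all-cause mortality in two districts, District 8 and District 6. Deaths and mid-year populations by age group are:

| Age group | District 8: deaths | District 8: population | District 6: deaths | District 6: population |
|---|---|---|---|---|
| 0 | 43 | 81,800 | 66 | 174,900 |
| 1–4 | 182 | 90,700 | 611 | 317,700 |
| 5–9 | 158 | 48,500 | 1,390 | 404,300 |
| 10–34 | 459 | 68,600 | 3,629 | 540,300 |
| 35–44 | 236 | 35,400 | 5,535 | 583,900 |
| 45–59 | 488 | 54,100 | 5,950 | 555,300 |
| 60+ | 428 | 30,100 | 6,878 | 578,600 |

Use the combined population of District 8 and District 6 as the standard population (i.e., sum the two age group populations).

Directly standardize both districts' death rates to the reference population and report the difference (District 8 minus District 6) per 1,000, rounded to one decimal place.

Age-specific rates per 1,000 for District 8: 0.526, 2.007, 3.258, 6.691, 6.667, 9.020, 14.219.
For District 6: 0.377, 1.923, 3.438, 6.717, 9.479, 10.715, 11.887.
Combined standard total = 3,564,200; weights = 0.0720, 0.1146, 0.1270, 0.1708, 0.1738, 0.1710, 0.1708.
District 8: 0.0720×0.526 + 0.1146×2.007 + 0.1270×3.258 + 0.1708×6.691 + 0.1738×6.667 + 0.1710×9.020 + 0.1708×14.219 = 6.9538 per 1,000.
District 6: 0.0720×0.377 + 0.1146×1.923 + 0.1270×3.438 + 0.1708×6.717 + 0.1738×9.479 + 0.1710×10.715 + 0.1708×11.887 = 7.3410 per 1,000.
Difference = 6.9538 − 7.3410 = -0.3873.

-0.4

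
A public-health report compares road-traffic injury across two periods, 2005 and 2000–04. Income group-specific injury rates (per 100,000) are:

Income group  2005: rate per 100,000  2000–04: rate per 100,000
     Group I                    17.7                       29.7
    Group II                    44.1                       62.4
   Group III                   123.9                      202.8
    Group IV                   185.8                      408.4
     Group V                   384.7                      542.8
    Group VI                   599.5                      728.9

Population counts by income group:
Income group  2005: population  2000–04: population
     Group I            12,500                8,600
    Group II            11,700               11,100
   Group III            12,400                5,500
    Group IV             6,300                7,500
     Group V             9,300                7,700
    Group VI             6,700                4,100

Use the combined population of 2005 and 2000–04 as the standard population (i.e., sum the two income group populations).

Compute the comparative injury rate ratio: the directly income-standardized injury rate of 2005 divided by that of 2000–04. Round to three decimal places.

Combined standard total = 103,400; weights = 0.2041, 0.2205, 0.1731, 0.1335, 0.1644, 0.1044.
2005: 0.2041×17.7 + 0.2205×44.1 + 0.1731×123.9 + 0.1335×185.8 + 0.1644×384.7 + 0.1044×599.5 = 185.4478 per 100,000.
2000–04: 0.2041×29.7 + 0.2205×62.4 + 0.1731×202.8 + 0.1335×408.4 + 0.1644×542.8 + 0.1044×728.9 = 274.8080 per 100,000.
Ratio = 185.4478 ÷ 274.8080 = 0.67483.

0.675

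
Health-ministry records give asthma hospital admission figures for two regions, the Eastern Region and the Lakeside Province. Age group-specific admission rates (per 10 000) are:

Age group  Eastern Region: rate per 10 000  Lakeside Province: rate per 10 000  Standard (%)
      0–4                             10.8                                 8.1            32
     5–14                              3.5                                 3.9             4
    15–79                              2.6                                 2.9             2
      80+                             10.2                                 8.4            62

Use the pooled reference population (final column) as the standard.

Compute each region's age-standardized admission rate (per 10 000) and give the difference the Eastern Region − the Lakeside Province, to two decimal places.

1.96

Standard weights: 0.32, 0.04, 0.02, 0.62.
The Eastern Region: 0.3200×10.8 + 0.0400×3.5 + 0.0200×2.6 + 0.6200×10.2 = 9.9720 per 10 000.
The Lakeside Province: 0.3200×8.1 + 0.0400×3.9 + 0.0200×2.9 + 0.6200×8.4 = 8.0140 per 10 000.
Difference = 9.9720 − 8.0140 = 1.9580.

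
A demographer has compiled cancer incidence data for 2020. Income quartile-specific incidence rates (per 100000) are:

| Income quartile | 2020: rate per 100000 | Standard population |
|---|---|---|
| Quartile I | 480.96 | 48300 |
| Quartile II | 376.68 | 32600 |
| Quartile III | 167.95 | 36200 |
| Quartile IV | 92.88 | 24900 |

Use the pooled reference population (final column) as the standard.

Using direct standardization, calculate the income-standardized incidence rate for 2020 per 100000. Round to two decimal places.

Standard total = 142000; weights = 0.3401, 0.2296, 0.2549, 0.1754.
Standardized rate: 0.3401×480.96 + 0.2296×376.68 + 0.2549×167.95 + 0.1754×92.88 = 309.1735 per 100000.

309.17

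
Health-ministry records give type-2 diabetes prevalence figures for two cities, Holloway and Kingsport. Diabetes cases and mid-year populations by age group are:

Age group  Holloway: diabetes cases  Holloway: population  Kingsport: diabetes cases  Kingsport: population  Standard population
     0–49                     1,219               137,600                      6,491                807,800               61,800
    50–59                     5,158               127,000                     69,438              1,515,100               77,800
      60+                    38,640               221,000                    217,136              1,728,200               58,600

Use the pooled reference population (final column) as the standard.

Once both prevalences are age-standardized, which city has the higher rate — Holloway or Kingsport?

Holloway

Age-specific rates per 1,000 for Holloway: 8.859, 40.614, 174.842.
For Kingsport: 8.035, 45.831, 125.643.
Standard total = 198,200; weights = 0.3118, 0.3925, 0.2957.
Holloway: 0.3118×8.859 + 0.3925×40.614 + 0.2957×174.842 = 70.3985 per 1,000.
Kingsport: 0.3118×8.035 + 0.3925×45.831 + 0.2957×125.643 = 57.6432 per 1,000.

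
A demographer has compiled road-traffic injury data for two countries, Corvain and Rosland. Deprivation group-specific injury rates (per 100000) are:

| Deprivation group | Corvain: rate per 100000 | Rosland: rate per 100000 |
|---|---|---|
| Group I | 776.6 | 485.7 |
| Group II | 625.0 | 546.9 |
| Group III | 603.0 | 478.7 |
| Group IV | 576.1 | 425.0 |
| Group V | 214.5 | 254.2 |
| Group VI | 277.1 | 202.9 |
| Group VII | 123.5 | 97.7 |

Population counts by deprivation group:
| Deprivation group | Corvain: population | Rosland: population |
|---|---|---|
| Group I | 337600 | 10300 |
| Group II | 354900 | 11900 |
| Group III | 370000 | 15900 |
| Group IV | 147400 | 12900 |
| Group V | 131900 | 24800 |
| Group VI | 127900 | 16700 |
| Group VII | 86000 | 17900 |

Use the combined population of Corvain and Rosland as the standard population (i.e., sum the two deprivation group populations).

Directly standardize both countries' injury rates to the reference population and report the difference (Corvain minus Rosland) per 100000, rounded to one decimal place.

125.6

Combined standard total = 1666100; weights = 0.2088, 0.2202, 0.2316, 0.0962, 0.0941, 0.0868, 0.0624.
Corvain: 0.2088×776.6 + 0.2202×625.0 + 0.2316×603.0 + 0.0962×576.1 + 0.0941×214.5 + 0.0868×277.1 + 0.0624×123.5 = 546.7788 per 100000.
Rosland: 0.2088×485.7 + 0.2202×546.9 + 0.2316×478.7 + 0.0962×425.0 + 0.0941×254.2 + 0.0868×202.9 + 0.0624×97.7 = 421.1988 per 100000.
Difference = 546.7788 − 421.1988 = 125.5800.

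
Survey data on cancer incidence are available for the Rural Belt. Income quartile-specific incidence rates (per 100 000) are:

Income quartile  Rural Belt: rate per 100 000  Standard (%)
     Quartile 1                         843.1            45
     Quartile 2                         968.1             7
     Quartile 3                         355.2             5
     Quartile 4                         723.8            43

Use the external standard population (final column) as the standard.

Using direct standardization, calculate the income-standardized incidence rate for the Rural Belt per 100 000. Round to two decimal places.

776.16

Standard weights: 0.45, 0.07, 0.05, 0.43.
Standardized rate: 0.4500×843.1 + 0.0700×968.1 + 0.0500×355.2 + 0.4300×723.8 = 776.1560 per 100 000.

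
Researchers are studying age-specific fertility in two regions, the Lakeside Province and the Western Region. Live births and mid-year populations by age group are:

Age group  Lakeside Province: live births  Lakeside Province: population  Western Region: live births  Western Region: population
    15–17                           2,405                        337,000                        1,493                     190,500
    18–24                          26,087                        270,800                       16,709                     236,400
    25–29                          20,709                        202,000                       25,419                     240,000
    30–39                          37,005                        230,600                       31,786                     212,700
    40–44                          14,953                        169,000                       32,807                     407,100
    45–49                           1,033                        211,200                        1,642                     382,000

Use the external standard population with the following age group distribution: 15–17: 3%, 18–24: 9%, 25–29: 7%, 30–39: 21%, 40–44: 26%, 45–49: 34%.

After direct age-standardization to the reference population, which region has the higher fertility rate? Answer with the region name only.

Lakeside Province

Age-specific rates per 1,000 for the Lakeside Province: 7.136, 96.333, 102.520, 160.473, 88.479, 4.891.
For the Western Region: 7.837, 70.681, 105.913, 149.441, 80.587, 4.298.
Standard weights: 0.03, 0.09, 0.07, 0.21, 0.26, 0.34.
The Lakeside Province: 0.0300×7.136 + 0.0900×96.333 + 0.0700×102.520 + 0.2100×160.473 + 0.2600×88.479 + 0.3400×4.891 = 74.4273 per 1,000.
The Western Region: 0.0300×7.837 + 0.0900×70.681 + 0.0700×105.913 + 0.2100×149.441 + 0.2600×80.587 + 0.3400×4.298 = 67.8069 per 1,000.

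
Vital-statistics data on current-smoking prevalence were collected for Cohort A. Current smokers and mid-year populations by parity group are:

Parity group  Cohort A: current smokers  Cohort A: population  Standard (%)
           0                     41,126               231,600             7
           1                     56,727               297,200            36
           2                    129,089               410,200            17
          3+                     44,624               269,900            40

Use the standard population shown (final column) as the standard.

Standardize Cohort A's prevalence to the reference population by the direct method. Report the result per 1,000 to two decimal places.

200.78

Parity-specific rates per 1,000 for Cohort A: 177.573, 190.871, 314.698, 165.335.
Standard weights: 0.07, 0.36, 0.17, 0.40.
Standardized rate: 0.0700×177.573 + 0.3600×190.871 + 0.1700×314.698 + 0.4000×165.335 = 200.7766 per 1,000.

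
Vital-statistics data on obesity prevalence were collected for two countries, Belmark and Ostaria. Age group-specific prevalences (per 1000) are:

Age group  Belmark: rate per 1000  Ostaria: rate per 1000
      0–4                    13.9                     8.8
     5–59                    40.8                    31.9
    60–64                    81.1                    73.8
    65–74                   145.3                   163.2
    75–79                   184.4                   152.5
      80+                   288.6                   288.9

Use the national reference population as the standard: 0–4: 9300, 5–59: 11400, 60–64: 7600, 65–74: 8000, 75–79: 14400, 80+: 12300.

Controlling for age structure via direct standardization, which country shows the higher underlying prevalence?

Belmark

Standard total = 63000; weights = 0.1476, 0.1810, 0.1206, 0.1270, 0.2286, 0.1952.
Belmark: 0.1476×13.9 + 0.1810×40.8 + 0.1206×81.1 + 0.1270×145.3 + 0.2286×184.4 + 0.1952×288.6 = 136.1633 per 1000.
Ostaria: 0.1476×8.8 + 0.1810×31.9 + 0.1206×73.8 + 0.1270×163.2 + 0.2286×152.5 + 0.1952×288.9 = 127.9595 per 1000.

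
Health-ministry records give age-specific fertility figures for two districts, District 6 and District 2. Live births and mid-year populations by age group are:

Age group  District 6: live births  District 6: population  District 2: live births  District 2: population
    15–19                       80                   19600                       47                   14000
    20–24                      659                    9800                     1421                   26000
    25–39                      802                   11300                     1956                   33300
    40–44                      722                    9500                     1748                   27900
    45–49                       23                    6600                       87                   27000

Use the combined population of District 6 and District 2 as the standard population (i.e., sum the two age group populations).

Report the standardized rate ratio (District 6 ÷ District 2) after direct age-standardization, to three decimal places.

1.214

Age-specific rates per 1000 for District 6: 4.082, 67.245, 70.973, 76.000, 3.485.
For District 2: 3.357, 54.654, 58.739, 62.652, 3.222.
Combined standard total = 185000; weights = 0.1816, 0.1935, 0.2411, 0.2022, 0.1816.
District 6: 0.1816×4.082 + 0.1935×67.245 + 0.2411×70.973 + 0.2022×76.000 + 0.1816×3.485 = 46.8617 per 1000.
District 2: 0.1816×3.357 + 0.1935×54.654 + 0.2411×58.739 + 0.2022×62.652 + 0.1816×3.222 = 38.5979 per 1000.
Ratio = 46.8617 ÷ 38.5979 = 1.21410.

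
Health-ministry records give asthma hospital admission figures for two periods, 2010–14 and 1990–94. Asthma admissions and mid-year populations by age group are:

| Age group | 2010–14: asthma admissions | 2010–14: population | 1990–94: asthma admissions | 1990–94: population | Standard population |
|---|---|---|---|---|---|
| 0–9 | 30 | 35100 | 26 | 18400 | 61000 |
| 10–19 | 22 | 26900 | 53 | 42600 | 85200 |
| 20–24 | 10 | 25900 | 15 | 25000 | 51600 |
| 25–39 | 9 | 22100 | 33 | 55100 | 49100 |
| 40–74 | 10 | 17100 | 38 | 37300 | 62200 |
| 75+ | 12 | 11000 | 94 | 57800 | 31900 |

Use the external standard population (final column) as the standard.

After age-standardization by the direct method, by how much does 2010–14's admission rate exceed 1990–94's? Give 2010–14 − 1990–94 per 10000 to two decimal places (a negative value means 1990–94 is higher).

Age-specific rates per 10000 for 2010–14: 8.55, 8.18, 3.86, 4.07, 5.85, 10.91.
For 1990–94: 14.13, 12.44, 6.00, 5.99, 10.19, 16.26.
Standard total = 341000; weights = 0.1789, 0.2499, 0.1513, 0.1440, 0.1824, 0.0935.
2010–14: 0.1789×8.55 + 0.2499×8.18 + 0.1513×3.86 + 0.1440×4.07 + 0.1824×5.85 + 0.0935×10.91 = 6.8302 per 10000.
1990–94: 0.1789×14.13 + 0.2499×12.44 + 0.1513×6.00 + 0.1440×5.99 + 0.1824×10.19 + 0.0935×16.26 = 10.7862 per 10000.
Difference = 6.8302 − 10.7862 = -3.9560.

-3.96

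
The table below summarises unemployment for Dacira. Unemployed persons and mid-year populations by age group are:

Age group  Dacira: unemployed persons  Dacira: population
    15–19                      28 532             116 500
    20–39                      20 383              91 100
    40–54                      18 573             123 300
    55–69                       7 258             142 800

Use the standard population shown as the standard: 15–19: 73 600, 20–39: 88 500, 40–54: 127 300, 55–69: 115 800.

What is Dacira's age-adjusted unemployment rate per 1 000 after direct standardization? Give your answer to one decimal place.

Age-specific rates per 1 000 for Dacira: 244.910, 223.743, 150.633, 50.826.
Standard total = 405 200; weights = 0.1816, 0.2184, 0.3142, 0.2858.
Standardized rate: 0.1816×244.910 + 0.2184×223.743 + 0.3142×150.633 + 0.2858×50.826 = 155.2020 per 1 000.

155.2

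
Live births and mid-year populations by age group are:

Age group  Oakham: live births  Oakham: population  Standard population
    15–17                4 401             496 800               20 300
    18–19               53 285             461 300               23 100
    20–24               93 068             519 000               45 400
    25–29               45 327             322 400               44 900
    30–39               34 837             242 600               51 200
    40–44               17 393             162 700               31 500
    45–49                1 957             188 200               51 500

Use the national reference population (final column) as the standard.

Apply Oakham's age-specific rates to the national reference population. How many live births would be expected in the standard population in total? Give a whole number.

Age-specific rates per 1 000 for Oakham: 8.859, 115.511, 179.322, 140.592, 143.599, 106.902, 10.399.
Expected live births = Σ (standard pop × age-specific rate ÷ 1 000)
= 20 300×8.859/1 000 + 23 100×115.511/1 000 + 45 400×179.322/1 000 + 44 900×140.592/1 000 + 51 200×143.599/1 000 + 31 500×106.902/1 000 + 51 500×10.399/1 000
= 179.83 + 2668.29 + 8141.21 + 6312.60 + 7352.24 + 3367.42 + 535.52 = 28557.12.

28557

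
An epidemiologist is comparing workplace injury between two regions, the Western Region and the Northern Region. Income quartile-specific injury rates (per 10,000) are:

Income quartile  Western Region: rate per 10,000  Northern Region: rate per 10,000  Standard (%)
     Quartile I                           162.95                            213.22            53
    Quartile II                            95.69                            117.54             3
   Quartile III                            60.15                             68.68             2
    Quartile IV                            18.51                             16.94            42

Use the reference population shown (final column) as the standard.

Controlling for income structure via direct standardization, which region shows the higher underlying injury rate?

Standard weights: 0.53, 0.03, 0.02, 0.42.
The Western Region: 0.5300×162.95 + 0.0300×95.69 + 0.0200×60.15 + 0.4200×18.51 = 98.2114 per 10,000.
The Northern Region: 0.5300×213.22 + 0.0300×117.54 + 0.0200×68.68 + 0.4200×16.94 = 125.0212 per 10,000.

Northern Region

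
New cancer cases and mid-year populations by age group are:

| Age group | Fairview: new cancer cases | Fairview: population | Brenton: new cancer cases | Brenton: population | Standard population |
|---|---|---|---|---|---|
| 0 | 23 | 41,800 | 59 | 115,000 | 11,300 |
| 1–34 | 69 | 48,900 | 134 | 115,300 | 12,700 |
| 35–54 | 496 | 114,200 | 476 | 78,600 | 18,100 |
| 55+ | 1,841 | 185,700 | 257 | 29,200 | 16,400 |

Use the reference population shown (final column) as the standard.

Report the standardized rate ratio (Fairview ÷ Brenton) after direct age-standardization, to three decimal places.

0.967

Age-specific rates per 100,000 for Fairview: 55.02, 141.10, 434.33, 991.38.
For Brenton: 51.30, 116.22, 605.60, 880.14.
Standard total = 58,500; weights = 0.1932, 0.2171, 0.3094, 0.2803.
Fairview: 0.1932×55.02 + 0.2171×141.10 + 0.3094×434.33 + 0.2803×991.38 = 453.5690 per 100,000.
Brenton: 0.1932×51.30 + 0.2171×116.22 + 0.3094×605.60 + 0.2803×880.14 = 469.2527 per 100,000.
Ratio = 453.5690 ÷ 469.2527 = 0.96658.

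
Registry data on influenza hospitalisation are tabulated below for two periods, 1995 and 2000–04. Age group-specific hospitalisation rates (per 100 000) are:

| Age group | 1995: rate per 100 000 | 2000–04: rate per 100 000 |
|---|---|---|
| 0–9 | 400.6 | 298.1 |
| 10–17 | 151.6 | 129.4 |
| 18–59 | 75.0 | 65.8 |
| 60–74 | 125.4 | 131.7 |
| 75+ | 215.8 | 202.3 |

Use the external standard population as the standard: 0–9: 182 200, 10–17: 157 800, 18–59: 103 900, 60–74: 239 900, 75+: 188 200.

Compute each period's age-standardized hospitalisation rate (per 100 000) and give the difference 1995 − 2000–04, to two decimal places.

Standard total = 872 000; weights = 0.2089, 0.1810, 0.1192, 0.2751, 0.2158.
1995: 0.2089×400.6 + 0.1810×151.6 + 0.1192×75.0 + 0.2751×125.4 + 0.2158×215.8 = 201.1483 per 100 000.
2000–04: 0.2089×298.1 + 0.1810×129.4 + 0.1192×65.8 + 0.2751×131.7 + 0.2158×202.3 = 173.4374 per 100 000.
Difference = 201.1483 − 173.4374 = 27.7109.

27.71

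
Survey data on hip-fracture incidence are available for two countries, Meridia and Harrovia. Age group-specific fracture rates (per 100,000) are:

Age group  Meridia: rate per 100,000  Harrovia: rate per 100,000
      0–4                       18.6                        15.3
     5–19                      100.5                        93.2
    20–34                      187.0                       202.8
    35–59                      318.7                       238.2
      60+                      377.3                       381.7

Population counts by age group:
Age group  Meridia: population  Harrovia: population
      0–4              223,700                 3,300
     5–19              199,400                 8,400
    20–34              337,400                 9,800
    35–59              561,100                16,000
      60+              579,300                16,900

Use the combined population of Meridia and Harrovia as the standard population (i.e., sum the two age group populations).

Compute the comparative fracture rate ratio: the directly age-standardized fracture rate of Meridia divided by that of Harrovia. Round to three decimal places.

1.089

Combined standard total = 1,955,300; weights = 0.1161, 0.1063, 0.1776, 0.2951, 0.3049.
Meridia: 0.1161×18.6 + 0.1063×100.5 + 0.1776×187.0 + 0.2951×318.7 + 0.3049×377.3 = 255.1529 per 100,000.
Harrovia: 0.1161×15.3 + 0.1063×93.2 + 0.1776×202.8 + 0.2951×238.2 + 0.3049×381.7 = 234.3819 per 100,000.
Ratio = 255.1529 ÷ 234.3819 = 1.08862.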